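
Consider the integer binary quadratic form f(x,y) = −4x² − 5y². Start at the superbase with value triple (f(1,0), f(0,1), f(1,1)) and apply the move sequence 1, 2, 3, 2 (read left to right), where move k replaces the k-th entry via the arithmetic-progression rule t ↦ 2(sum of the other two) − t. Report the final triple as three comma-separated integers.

start (-4,-5,-9) = (f(1,0),f(0,1),f(1,1))
replace slot 1: 2·((-5)+(-9)) − (-4) = -24 → (-24,-5,-9)
replace slot 2: 2·((-24)+(-9)) − (-5) = -61 → (-24,-61,-9)
replace slot 3: 2·((-24)+(-61)) − (-9) = -161 → (-24,-61,-161)
replace slot 2: 2·((-24)+(-161)) − (-61) = -309 → (-24,-309,-161)

-24,-309,-161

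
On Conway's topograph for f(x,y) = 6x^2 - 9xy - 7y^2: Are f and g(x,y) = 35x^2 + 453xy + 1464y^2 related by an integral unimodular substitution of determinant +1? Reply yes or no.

D₁ = 249, D₂ = 249
river cycle of f (length 16): (-7, 9, 6), (6, 15, -1), (-1, 15, 6), (6, 9, -7), (-7, 5, 8), (8, 11, -4), (-4, 13, 5), (5, 7, -10), (-10, 13, 2), (2, 15, -3), … (6 more)
river cycle of g (length 16): (6, 15, -1), (-1, 15, 6), (6, 9, -7), (-7, 5, 8), (8, 11, -4), (-4, 13, 5), (5, 7, -10), (-10, 13, 2), (2, 15, -3), (-3, 15, 2), … (6 more)
cycles coincide ⇒ equivalent

yes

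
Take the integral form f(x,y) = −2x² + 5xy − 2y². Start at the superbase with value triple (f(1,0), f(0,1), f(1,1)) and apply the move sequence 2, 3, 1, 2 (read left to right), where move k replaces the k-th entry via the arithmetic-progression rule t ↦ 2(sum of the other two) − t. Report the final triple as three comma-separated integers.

start (-2,-2,1) = (f(1,0),f(0,1),f(1,1))
replace slot 2: 2·((-2)+1) − (-2) = 0 → (-2,0,1)
replace slot 3: 2·((-2)+0) − 1 = -5 → (-2,0,-5)
replace slot 1: 2·(0+(-5)) − (-2) = -8 → (-8,0,-5)
replace slot 2: 2·((-8)+(-5)) − 0 = -26 → (-8,-26,-5)

-8,-26,-5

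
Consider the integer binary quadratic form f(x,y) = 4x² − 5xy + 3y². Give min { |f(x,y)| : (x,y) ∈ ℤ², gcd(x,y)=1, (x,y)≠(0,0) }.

translate: b→3 (≡-5 mod 8), so (4,-5,3)→(4,3,2)
flip: (4,3,2)→(2,-3,4)
translate: b→1 (≡-3 mod 4), so (2,-3,4)→(2,1,3)
reduced (well bottom): (2,1,3) with a≤c, −a<b≤a
well minimum = a = 2

2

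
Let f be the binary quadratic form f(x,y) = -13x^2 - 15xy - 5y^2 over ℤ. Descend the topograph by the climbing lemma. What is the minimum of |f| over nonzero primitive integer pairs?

translate: b→-11 (≡15 mod 26), so (13,15,5)→(13,-11,3)
flip: (13,-11,3)→(3,11,13)
translate: b→-1 (≡11 mod 6), so (3,11,13)→(3,-1,3)
flip: (3,-1,3)→(3,1,3)
reduced (well bottom): (3,1,3) with a≤c, −a<b≤a
well minimum |f| = |-3| = 3 (negative-definite)

3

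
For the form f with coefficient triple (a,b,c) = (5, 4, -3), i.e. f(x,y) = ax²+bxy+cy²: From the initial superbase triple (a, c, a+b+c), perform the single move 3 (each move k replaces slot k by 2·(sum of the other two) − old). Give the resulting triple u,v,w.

start (5,-3,6) = (f(1,0),f(0,1),f(1,1))
replace slot 3: 2·(5+(-3)) − 6 = -2 → (5,-3,-2)

5,-3,-2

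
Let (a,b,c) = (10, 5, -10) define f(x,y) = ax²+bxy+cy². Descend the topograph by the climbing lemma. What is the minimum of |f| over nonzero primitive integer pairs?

river: ρ → (-10,15,5)
river: ρ → (5,15,-10)
river: ρ → (-10,5,10)
river: ρ → (10,15,-5)
river: ρ → (-5,15,10)
river: ρ → (10,5,-10)
closes: descent 0, river 6
min |a| on river = 5

5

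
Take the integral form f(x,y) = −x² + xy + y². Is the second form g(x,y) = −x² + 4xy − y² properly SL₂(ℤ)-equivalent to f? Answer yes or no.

D₁ = 5, D₂ = 12
discriminants differ ⇒ not SL₂(ℤ)-equivalent

no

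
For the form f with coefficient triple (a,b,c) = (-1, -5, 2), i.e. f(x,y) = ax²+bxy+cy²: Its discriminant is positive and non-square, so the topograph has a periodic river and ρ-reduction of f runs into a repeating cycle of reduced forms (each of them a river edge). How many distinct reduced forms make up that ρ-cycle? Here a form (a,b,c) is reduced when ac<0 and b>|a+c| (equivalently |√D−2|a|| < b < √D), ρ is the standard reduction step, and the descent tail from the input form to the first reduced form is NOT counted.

D = 33, ⌊√D⌋ = 5
descent: ρ → (2,5,-1)  [lands on river]
river: ρ → (-1,5,2)
river: ρ → (2,3,-3)
river: ρ → (-3,3,2)
ρ-cycle length = 4 (tail of 1 descent step not counted)

4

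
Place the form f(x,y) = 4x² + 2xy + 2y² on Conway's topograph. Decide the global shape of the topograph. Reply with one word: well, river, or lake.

D = b²−4ac = 2² − 4·4·2 = -28
D < 0 ⇒ definite ⇒ every region one sign ⇒ single well

well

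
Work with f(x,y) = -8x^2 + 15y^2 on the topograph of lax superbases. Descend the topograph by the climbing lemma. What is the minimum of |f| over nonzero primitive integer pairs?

descent: ρ → (15,0,-8)
descent: ρ → (-8,16,7)  [lands on river]
river: ρ → (7,12,-12)
river: ρ → (-12,12,7)
river: ρ → (7,16,-8)
closes: descent 2, river 4
min |a| on river = 7

7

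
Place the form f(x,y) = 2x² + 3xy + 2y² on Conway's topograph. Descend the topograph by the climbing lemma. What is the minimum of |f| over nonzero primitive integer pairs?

translate: b→-1 (≡3 mod 4), so (2,3,2)→(2,-1,1)
flip: (2,-1,1)→(1,1,2)
reduced (well bottom): (1,1,2) with a≤c, −a<b≤a
well minimum = a = 1

1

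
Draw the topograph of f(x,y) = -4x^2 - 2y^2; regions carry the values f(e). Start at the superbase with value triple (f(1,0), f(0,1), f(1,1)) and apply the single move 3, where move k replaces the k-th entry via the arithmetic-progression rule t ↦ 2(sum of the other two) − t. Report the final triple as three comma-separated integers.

start (-4,-2,-6) = (f(1,0),f(0,1),f(1,1))
replace slot 3: 2·((-4)+(-2)) − (-6) = -6 → (-4,-2,-6)

-4,-2,-6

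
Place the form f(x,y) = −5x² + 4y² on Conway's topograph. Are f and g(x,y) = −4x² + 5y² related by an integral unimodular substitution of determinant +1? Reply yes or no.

D₁ = 80, D₂ = 80
river cycle of f (length 2): (4, 8, -1), (-1, 8, 4)
river cycle of g (length 2): (-4, 8, 1), (1, 8, -4)
cycles differ ⇒ inequivalent

no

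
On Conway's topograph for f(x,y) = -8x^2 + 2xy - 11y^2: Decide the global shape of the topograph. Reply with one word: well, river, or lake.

D = b²−4ac = 2² − 4·(-8)·(-11) = -348
D < 0 ⇒ definite ⇒ every region one sign ⇒ single well

well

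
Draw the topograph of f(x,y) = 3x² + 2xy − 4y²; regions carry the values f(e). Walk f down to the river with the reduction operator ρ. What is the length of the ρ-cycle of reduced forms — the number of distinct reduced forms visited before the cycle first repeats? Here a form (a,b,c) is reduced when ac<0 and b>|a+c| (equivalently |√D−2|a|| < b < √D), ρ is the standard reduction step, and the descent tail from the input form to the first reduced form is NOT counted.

D = 52, ⌊√D⌋ = 7
river: ρ → (-4,6,1)
river: ρ → (1,6,-4)
river: ρ → (-4,2,3)
river: ρ → (3,4,-3)
river: ρ → (-3,2,4)
river: ρ → (4,6,-1)
river: ρ → (-1,6,4)
river: ρ → (4,2,-3)
river: ρ → (-3,4,3)
river: ρ → (3,2,-4)
ρ-cycle length = 10 (tail of 0 descent steps not counted)

10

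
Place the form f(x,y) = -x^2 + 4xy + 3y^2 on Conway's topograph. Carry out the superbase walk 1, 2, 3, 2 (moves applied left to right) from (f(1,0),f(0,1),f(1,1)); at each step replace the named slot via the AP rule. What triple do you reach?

start (-1,3,6) = (f(1,0),f(0,1),f(1,1))
replace slot 1: 2·(3+6) − (-1) = 19 → (19,3,6)
replace slot 2: 2·(19+6) − 3 = 47 → (19,47,6)
replace slot 3: 2·(19+47) − 6 = 126 → (19,47,126)
replace slot 2: 2·(19+126) − 47 = 243 → (19,243,126)

19,243,126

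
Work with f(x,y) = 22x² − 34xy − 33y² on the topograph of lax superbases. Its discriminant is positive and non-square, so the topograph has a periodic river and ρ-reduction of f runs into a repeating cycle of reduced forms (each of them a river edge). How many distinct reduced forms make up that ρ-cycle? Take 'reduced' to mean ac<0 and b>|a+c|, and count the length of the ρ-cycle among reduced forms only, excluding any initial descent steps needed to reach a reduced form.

D = 4060, ⌊√D⌋ = 63
descent: ρ → (-33,34,22)  [lands on river]
river: ρ → (22,54,-13)
river: ρ → (-13,50,30)
river: ρ → (30,10,-33)
river: ρ → (-33,56,7)
river: ρ → (7,56,-33)
river: ρ → (-33,10,30)
river: ρ → (30,50,-13)
river: ρ → (-13,54,22)
river: ρ → (22,34,-33)
river: ρ → (-33,32,23)
river: ρ → (23,60,-5)
river: ρ → (-5,60,23)
river: ρ → (23,32,-33)
ρ-cycle length = 14 (tail of 1 descent step not counted)

14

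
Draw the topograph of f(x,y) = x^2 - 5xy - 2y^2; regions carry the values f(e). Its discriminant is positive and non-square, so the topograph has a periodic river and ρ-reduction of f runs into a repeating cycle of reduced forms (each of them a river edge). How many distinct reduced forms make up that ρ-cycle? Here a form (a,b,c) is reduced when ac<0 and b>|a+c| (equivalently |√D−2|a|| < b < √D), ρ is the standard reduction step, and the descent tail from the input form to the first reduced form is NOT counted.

D = 33, ⌊√D⌋ = 5
descent: ρ → (-2,5,1)  [lands on river]
river: ρ → (1,5,-2)
river: ρ → (-2,3,3)
river: ρ → (3,3,-2)
ρ-cycle length = 4 (tail of 1 descent step not counted)

4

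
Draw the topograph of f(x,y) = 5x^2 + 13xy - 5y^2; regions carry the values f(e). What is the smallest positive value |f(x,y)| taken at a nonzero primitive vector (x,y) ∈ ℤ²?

river: ρ → (-5,7,11)
river: ρ → (11,15,-1)
river: ρ → (-1,15,11)
river: ρ → (11,7,-5)
river: ρ → (-5,13,5)
river: ρ → (5,7,-11)
river: ρ → (-11,15,1)
river: ρ → (1,15,-11)
river: ρ → (-11,7,5)
river: ρ → (5,13,-5)
closes: descent 0, river 10
min |a| on river = 1

1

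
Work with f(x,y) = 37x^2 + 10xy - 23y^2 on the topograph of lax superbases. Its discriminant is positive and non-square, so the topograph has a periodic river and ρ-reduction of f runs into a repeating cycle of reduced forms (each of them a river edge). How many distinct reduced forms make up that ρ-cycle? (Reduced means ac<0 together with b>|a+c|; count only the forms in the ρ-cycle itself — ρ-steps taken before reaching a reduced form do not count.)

D = 3504, ⌊√D⌋ = 59
descent: ρ → (-23,36,24)  [lands on river]
river: ρ → (24,12,-35)
river: ρ → (-35,58,1)
river: ρ → (1,58,-35)
river: ρ → (-35,12,24)
river: ρ → (24,36,-23)
river: ρ → (-23,56,4)
river: ρ → (4,56,-23)
ρ-cycle length = 8 (tail of 1 descent step not counted)

8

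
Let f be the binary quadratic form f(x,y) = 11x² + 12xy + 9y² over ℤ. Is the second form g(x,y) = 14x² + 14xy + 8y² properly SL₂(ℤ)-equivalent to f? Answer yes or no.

D₁ = -252, D₂ = -252
f: translate: b→-10 (≡12 mod 22), so (11,12,9)→(11,-10,8)
f: flip: (11,-10,8)→(8,10,11)
f: translate: b→-6 (≡10 mod 16), so (8,10,11)→(8,-6,9)
f: reduced (well bottom): (8,-6,9) with a≤c, −a<b≤a
g: flip: (14,14,8)→(8,-14,14)
g: translate: b→2 (≡-14 mod 16), so (8,-14,14)→(8,2,8)
g: reduced (well bottom): (8,2,8) with a≤c, −a<b≤a
reduced forms (8, -6, 9) vs (8, 2, 8) ⇒ inequivalent

no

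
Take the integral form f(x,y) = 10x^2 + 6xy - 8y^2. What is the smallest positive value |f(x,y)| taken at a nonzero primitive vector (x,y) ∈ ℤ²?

river: ρ → (-8,10,8)
river: ρ → (8,6,-10)
river: ρ → (-10,14,4)
river: ρ → (4,18,-2)
river: ρ → (-2,18,4)
river: ρ → (4,14,-10)
river: ρ → (-10,6,8)
river: ρ → (8,10,-8)
river: ρ → (-8,6,10)
river: ρ → (10,14,-4)
river: ρ → (-4,18,2)
river: ρ → (2,18,-4)
river: ρ → (-4,14,10)
river: ρ → (10,6,-8)
closes: descent 0, river 14
min |a| on river = 2

2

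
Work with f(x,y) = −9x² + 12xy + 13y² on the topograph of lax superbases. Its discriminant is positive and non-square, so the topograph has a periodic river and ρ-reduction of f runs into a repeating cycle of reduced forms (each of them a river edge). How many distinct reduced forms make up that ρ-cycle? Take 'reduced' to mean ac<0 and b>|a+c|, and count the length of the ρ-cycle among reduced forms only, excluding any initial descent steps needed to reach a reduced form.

D = 612, ⌊√D⌋ = 24
river: ρ → (13,14,-8)
river: ρ → (-8,18,9)
river: ρ → (9,18,-8)
river: ρ → (-8,14,13)
river: ρ → (13,12,-9)
river: ρ → (-9,24,1)
river: ρ → (1,24,-9)
river: ρ → (-9,12,13)
ρ-cycle length = 8 (tail of 0 descent steps not counted)

8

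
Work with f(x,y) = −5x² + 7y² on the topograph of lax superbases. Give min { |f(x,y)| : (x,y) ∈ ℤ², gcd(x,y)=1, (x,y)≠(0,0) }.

descent: ρ → (7,0,-5)
descent: ρ → (-5,10,2)  [lands on river]
river: ρ → (2,10,-5)
closes: descent 2, river 2
min |a| on river = 2

2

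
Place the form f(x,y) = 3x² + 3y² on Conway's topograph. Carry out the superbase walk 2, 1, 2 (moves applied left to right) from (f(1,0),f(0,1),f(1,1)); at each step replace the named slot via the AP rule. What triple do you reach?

start (3,3,6) = (f(1,0),f(0,1),f(1,1))
replace slot 2: 2·(3+6) − 3 = 15 → (3,15,6)
replace slot 1: 2·(15+6) − 3 = 39 → (39,15,6)
replace slot 2: 2·(39+6) − 15 = 75 → (39,75,6)

39,75,6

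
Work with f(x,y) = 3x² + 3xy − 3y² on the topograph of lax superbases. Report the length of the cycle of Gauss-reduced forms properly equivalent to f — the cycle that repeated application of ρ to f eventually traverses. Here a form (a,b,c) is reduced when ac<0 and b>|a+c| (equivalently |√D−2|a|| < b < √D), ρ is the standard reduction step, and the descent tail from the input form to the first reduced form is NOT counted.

D = 45, ⌊√D⌋ = 6
river: ρ → (-3,3,3)
river: ρ → (3,3,-3)
ρ-cycle length = 2 (tail of 0 descent steps not counted)

2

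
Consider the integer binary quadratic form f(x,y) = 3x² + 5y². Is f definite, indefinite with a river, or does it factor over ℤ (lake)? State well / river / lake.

D = b²−4ac = 0² − 4·3·5 = -60
D < 0 ⇒ definite ⇒ every region one sign ⇒ single well

well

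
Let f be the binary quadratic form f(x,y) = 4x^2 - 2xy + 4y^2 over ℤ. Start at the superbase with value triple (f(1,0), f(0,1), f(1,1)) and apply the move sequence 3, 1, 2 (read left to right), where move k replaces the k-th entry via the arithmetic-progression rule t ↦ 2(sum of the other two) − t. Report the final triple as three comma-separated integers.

start (4,4,6) = (f(1,0),f(0,1),f(1,1))
replace slot 3: 2·(4+4) − 6 = 10 → (4,4,10)
replace slot 1: 2·(4+10) − 4 = 24 → (24,4,10)
replace slot 2: 2·(24+10) − 4 = 64 → (24,64,10)

24,64,10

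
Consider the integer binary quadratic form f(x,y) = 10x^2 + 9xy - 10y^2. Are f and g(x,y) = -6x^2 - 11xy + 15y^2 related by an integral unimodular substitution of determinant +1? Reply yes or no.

D₁ = 481, D₂ = 481
river cycle of f (length 30): (-10, 11, 9), (9, 7, -12), (-12, 17, 4), (4, 15, -16), (-16, 17, 3), (3, 19, -10), (-10, 21, 1), (1, 21, -10), (-10, 19, 3), (3, 17, -16), … (20 more)
river cycle of g (length 26): (15, 11, -6), (-6, 13, 13), (13, 13, -6), (-6, 11, 15), (15, 19, -2), (-2, 21, 5), (5, 19, -6), (-6, 17, 8), (8, 15, -8), (-8, 17, 6), … (16 more)
cycles differ ⇒ inequivalent

no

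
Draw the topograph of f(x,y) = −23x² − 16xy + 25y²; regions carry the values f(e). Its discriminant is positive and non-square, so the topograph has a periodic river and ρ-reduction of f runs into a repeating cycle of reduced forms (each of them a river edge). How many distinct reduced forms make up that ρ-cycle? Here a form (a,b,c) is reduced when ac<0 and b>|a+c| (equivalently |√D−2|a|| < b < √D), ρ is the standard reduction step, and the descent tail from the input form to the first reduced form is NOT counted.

D = 2556, ⌊√D⌋ = 50
descent: ρ → (25,16,-23)  [lands on river]
river: ρ → (-23,30,18)
river: ρ → (18,42,-11)
river: ρ → (-11,46,10)
river: ρ → (10,34,-35)
river: ρ → (-35,36,9)
river: ρ → (9,36,-35)
river: ρ → (-35,34,10)
river: ρ → (10,46,-11)
river: ρ → (-11,42,18)
river: ρ → (18,30,-23)
river: ρ → (-23,16,25)
river: ρ → (25,34,-14)
river: ρ → (-14,50,1)
river: ρ → (1,50,-14)
river: ρ → (-14,34,25)
ρ-cycle length = 16 (tail of 1 descent step not counted)

16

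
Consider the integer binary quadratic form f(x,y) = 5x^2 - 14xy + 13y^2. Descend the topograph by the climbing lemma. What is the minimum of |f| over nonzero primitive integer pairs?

translate: b→-4 (≡-14 mod 10), so (5,-14,13)→(5,-4,4)
flip: (5,-4,4)→(4,4,5)
reduced (well bottom): (4,4,5) with a≤c, −a<b≤a
well minimum = a = 4

4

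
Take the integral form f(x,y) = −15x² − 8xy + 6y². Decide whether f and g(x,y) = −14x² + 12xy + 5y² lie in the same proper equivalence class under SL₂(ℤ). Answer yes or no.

D₁ = 424, D₂ = 424
river cycle of f (length 18): (6, 20, -1), (-1, 20, 6), (6, 16, -7), (-7, 12, 10), (10, 8, -9), (-9, 10, 9), (9, 8, -10), (-10, 12, 7), (7, 16, -6), (-6, 20, 1), … (8 more)
river cycle of g (length 14): (5, 18, -5), (-5, 12, 14), (14, 16, -3), (-3, 20, 2), (2, 20, -3), (-3, 16, 14), (14, 12, -5), (-5, 18, 5), (5, 12, -14), (-14, 16, 3), … (4 more)
cycles differ ⇒ inequivalent

no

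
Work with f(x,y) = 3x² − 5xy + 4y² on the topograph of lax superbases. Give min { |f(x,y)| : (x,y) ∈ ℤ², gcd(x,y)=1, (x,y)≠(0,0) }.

translate: b→1 (≡-5 mod 6), so (3,-5,4)→(3,1,2)
flip: (3,1,2)→(2,-1,3)
reduced (well bottom): (2,-1,3) with a≤c, −a<b≤a
well minimum = a = 2

2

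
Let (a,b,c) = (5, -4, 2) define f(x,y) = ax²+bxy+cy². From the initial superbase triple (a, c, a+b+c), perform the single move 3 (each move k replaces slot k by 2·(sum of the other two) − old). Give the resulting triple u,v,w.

start (5,2,3) = (f(1,0),f(0,1),f(1,1))
replace slot 3: 2·(5+2) − 3 = 11 → (5,2,11)

5,2,11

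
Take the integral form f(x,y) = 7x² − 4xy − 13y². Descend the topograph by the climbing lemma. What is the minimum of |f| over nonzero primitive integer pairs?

descent: ρ → (-13,4,7)
descent: ρ → (7,10,-10)  [lands on river]
river: ρ → (-10,10,7)
river: ρ → (7,18,-2)
river: ρ → (-2,18,7)
closes: descent 2, river 4
min |a| on river = 2

2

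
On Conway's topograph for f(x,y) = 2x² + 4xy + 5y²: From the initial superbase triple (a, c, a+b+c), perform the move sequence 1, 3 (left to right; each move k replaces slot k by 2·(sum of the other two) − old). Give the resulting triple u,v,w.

start (2,5,11) = (f(1,0),f(0,1),f(1,1))
replace slot 1: 2·(5+11) − 2 = 30 → (30,5,11)
replace slot 3: 2·(30+5) − 11 = 59 → (30,5,59)

30,5,59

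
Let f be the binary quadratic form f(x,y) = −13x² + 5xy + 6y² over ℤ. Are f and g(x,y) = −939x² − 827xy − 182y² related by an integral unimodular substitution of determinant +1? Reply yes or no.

D₁ = 337, D₂ = 337
river cycle of f (length 42): (6, 7, -12), (-12, 17, 1), (1, 17, -12), (-12, 7, 6), (6, 17, -2), (-2, 15, 14), (14, 13, -3), (-3, 17, 4), (4, 15, -7), (-7, 13, 6), … (32 more)
river cycle of g (length 42): (6, 7, -12), (-12, 17, 1), (1, 17, -12), (-12, 7, 6), (6, 17, -2), (-2, 15, 14), (14, 13, -3), (-3, 17, 4), (4, 15, -7), (-7, 13, 6), … (32 more)
cycles coincide ⇒ equivalent

yes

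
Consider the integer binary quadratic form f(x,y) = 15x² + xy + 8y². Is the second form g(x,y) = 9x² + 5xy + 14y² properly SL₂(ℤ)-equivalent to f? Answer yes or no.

D₁ = -479, D₂ = -479
f: flip: (15,1,8)→(8,-1,15)
f: reduced (well bottom): (8,-1,15) with a≤c, −a<b≤a
g: reduced (well bottom): (9,5,14) with a≤c, −a<b≤a
reduced forms (8, -1, 15) vs (9, 5, 14) ⇒ inequivalent

no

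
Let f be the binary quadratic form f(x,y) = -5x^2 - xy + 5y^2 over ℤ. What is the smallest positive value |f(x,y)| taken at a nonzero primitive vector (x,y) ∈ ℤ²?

descent: ρ → (5,1,-5)  [lands on river]
river: ρ → (-5,9,1)
river: ρ → (1,9,-5)
river: ρ → (-5,1,5)
river: ρ → (5,9,-1)
river: ρ → (-1,9,5)
closes: descent 1, river 6
min |a| on river = 1

1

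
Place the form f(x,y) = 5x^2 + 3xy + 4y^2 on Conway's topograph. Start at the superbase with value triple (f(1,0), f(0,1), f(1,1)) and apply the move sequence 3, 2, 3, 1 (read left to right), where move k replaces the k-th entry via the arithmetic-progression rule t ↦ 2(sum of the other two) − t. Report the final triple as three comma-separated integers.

start (5,4,12) = (f(1,0),f(0,1),f(1,1))
replace slot 3: 2·(5+4) − 12 = 6 → (5,4,6)
replace slot 2: 2·(5+6) − 4 = 18 → (5,18,6)
replace slot 3: 2·(5+18) − 6 = 40 → (5,18,40)
replace slot 1: 2·(18+40) − 5 = 111 → (111,18,40)

111,18,40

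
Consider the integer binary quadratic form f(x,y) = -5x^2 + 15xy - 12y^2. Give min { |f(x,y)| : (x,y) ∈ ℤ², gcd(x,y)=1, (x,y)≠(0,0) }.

translate: b→5 (≡-15 mod 10), so (5,-15,12)→(5,5,2)
flip: (5,5,2)→(2,-5,5)
translate: b→-1 (≡-5 mod 4), so (2,-5,5)→(2,-1,2)
flip: (2,-1,2)→(2,1,2)
reduced (well bottom): (2,1,2) with a≤c, −a<b≤a
well minimum |f| = |-2| = 2 (negative-definite)

2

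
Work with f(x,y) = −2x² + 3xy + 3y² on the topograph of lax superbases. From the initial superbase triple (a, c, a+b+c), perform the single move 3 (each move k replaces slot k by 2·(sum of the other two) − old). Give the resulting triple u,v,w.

start (-2,3,4) = (f(1,0),f(0,1),f(1,1))
replace slot 3: 2·((-2)+3) − 4 = -2 → (-2,3,-2)

-2,3,-2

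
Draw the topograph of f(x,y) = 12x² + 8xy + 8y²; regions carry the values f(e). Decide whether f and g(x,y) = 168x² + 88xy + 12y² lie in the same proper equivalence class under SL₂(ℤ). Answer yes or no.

D₁ = -320, D₂ = -320
f: flip: (12,8,8)→(8,-8,12)
f: translate: b→8 (≡-8 mod 16), so (8,-8,12)→(8,8,12)
f: reduced (well bottom): (8,8,12) with a≤c, −a<b≤a
g: flip: (168,88,12)→(12,-88,168)
g: translate: b→8 (≡-88 mod 24), so (12,-88,168)→(12,8,8)
g: flip: (12,8,8)→(8,-8,12)
g: translate: b→8 (≡-8 mod 16), so (8,-8,12)→(8,8,12)
g: reduced (well bottom): (8,8,12) with a≤c, −a<b≤a
reduced forms (8, 8, 12) vs (8, 8, 12) ⇒ equivalent

yes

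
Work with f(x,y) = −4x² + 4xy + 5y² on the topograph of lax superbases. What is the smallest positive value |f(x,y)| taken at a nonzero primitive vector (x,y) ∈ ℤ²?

river: ρ → (5,6,-3)
river: ρ → (-3,6,5)
river: ρ → (5,4,-4)
river: ρ → (-4,4,5)
closes: descent 0, river 4
min |a| on river = 3

3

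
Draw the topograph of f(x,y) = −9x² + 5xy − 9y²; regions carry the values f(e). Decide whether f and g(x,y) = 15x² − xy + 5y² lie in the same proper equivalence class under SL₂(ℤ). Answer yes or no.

D₁ = -299, D₂ = -299
f is negative-definite; reduce −f:
−f: flip: (9,-5,9)→(9,5,9)
−f: reduced (well bottom): (9,5,9) with a≤c, −a<b≤a
flip sign back: reduced form of f is (-9,-5,-9)
g: flip: (15,-1,5)→(5,1,15)
g: reduced (well bottom): (5,1,15) with a≤c, −a<b≤a
reduced forms (-9, -5, -9) vs (5, 1, 15) ⇒ inequivalent

no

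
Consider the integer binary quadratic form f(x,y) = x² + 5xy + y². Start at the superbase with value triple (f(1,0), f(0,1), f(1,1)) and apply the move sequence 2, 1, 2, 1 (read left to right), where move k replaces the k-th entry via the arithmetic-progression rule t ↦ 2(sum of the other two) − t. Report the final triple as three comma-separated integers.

start (1,1,7) = (f(1,0),f(0,1),f(1,1))
replace slot 2: 2·(1+7) − 1 = 15 → (1,15,7)
replace slot 1: 2·(15+7) − 1 = 43 → (43,15,7)
replace slot 2: 2·(43+7) − 15 = 85 → (43,85,7)
replace slot 1: 2·(85+7) − 43 = 141 → (141,85,7)

141,85,7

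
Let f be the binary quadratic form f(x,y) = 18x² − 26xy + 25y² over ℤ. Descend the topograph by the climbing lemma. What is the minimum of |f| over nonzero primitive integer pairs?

translate: b→10 (≡-26 mod 36), so (18,-26,25)→(18,10,17)
flip: (18,10,17)→(17,-10,18)
reduced (well bottom): (17,-10,18) with a≤c, −a<b≤a
well minimum = a = 17

17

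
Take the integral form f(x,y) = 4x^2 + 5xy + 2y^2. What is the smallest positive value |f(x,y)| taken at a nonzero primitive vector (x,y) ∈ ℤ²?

translate: b→-3 (≡5 mod 8), so (4,5,2)→(4,-3,1)
flip: (4,-3,1)→(1,3,4)
translate: b→1 (≡3 mod 2), so (1,3,4)→(1,1,2)
reduced (well bottom): (1,1,2) with a≤c, −a<b≤a
well minimum = a = 1

1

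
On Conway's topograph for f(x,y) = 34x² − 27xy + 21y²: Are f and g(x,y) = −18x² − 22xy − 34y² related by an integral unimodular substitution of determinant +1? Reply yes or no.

D₁ = -2127, D₂ = -1964
discriminants differ ⇒ not SL₂(ℤ)-equivalent

no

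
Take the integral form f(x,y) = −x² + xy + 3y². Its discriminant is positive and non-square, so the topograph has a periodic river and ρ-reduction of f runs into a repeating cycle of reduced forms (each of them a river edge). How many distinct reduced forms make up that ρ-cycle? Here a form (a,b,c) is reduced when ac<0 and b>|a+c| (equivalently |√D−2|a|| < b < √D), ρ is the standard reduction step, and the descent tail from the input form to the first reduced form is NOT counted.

D = 13, ⌊√D⌋ = 3
descent: ρ → (3,-1,-1)
descent: ρ → (-1,3,1)  [lands on river]
river: ρ → (1,3,-1)
ρ-cycle length = 2 (tail of 2 descent steps not counted)

2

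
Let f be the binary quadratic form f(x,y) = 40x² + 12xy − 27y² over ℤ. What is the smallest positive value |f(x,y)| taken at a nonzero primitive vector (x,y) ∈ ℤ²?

descent: ρ → (-27,42,25)  [lands on river]
river: ρ → (25,58,-11)
river: ρ → (-11,52,40)
river: ρ → (40,28,-23)
river: ρ → (-23,64,4)
river: ρ → (4,64,-23)
river: ρ → (-23,28,40)
river: ρ → (40,52,-11)
river: ρ → (-11,58,25)
river: ρ → (25,42,-27)
river: ρ → (-27,66,1)
river: ρ → (1,66,-27)
closes: descent 1, river 12
min |a| on river = 1

1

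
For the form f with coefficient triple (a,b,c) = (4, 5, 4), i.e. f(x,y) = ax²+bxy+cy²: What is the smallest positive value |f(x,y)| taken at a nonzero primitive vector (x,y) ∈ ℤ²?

translate: b→-3 (≡5 mod 8), so (4,5,4)→(4,-3,3)
flip: (4,-3,3)→(3,3,4)
reduced (well bottom): (3,3,4) with a≤c, −a<b≤a
well minimum = a = 3

3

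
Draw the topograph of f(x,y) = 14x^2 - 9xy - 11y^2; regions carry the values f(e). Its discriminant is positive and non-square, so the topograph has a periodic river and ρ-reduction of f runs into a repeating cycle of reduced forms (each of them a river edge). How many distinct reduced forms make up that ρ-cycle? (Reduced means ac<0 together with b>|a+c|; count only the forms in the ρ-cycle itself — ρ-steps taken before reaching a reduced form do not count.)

D = 697, ⌊√D⌋ = 26
descent: ρ → (-11,9,14)  [lands on river]
river: ρ → (14,19,-6)
river: ρ → (-6,17,17)
river: ρ → (17,17,-6)
river: ρ → (-6,19,14)
river: ρ → (14,9,-11)
river: ρ → (-11,13,12)
river: ρ → (12,11,-12)
river: ρ → (-12,13,11)
river: ρ → (11,9,-14)
river: ρ → (-14,19,6)
river: ρ → (6,17,-17)
river: ρ → (-17,17,6)
river: ρ → (6,19,-14)
river: ρ → (-14,9,11)
river: ρ → (11,13,-12)
river: ρ → (-12,11,12)
river: ρ → (12,13,-11)
ρ-cycle length = 18 (tail of 1 descent step not counted)

18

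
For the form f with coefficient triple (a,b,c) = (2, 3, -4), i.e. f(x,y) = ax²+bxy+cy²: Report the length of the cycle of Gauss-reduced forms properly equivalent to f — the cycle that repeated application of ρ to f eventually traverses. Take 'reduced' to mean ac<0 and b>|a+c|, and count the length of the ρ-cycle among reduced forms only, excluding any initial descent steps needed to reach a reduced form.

D = 41, ⌊√D⌋ = 6
river: ρ → (-4,5,1)
river: ρ → (1,5,-4)
river: ρ → (-4,3,2)
river: ρ → (2,5,-2)
river: ρ → (-2,3,4)
river: ρ → (4,5,-1)
river: ρ → (-1,5,4)
river: ρ → (4,3,-2)
river: ρ → (-2,5,2)
river: ρ → (2,3,-4)
ρ-cycle length = 10 (tail of 0 descent steps not counted)

10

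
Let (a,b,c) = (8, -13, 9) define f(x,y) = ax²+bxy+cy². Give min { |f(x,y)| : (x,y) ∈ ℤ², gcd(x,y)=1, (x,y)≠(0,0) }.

translate: b→3 (≡-13 mod 16), so (8,-13,9)→(8,3,4)
flip: (8,3,4)→(4,-3,8)
reduced (well bottom): (4,-3,8) with a≤c, −a<b≤a
well minimum = a = 4

4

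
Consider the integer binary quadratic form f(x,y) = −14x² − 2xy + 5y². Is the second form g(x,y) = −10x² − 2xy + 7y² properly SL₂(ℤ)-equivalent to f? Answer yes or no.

D₁ = 284, D₂ = 284
river cycle of f (length 8): (5, 12, -7), (-7, 16, 1), (1, 16, -7), (-7, 12, 5), (5, 8, -11), (-11, 14, 2), (2, 14, -11), (-11, 8, 5)
river cycle of g (length 8): (7, 16, -1), (-1, 16, 7), (7, 12, -5), (-5, 8, 11), (11, 14, -2), (-2, 14, 11), (11, 8, -5), (-5, 12, 7)
cycles differ ⇒ inequivalent

no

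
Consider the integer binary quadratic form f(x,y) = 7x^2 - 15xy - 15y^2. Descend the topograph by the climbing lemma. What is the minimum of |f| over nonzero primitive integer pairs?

descent: ρ → (-15,15,7)  [lands on river]
river: ρ → (7,13,-17)
river: ρ → (-17,21,3)
river: ρ → (3,21,-17)
river: ρ → (-17,13,7)
river: ρ → (7,15,-15)
closes: descent 1, river 6
min |a| on river = 3

3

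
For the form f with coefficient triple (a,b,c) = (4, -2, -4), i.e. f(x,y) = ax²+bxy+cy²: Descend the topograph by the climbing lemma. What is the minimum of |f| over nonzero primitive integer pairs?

descent: ρ → (-4,2,4)  [lands on river]
river: ρ → (4,6,-2)
river: ρ → (-2,6,4)
river: ρ → (4,2,-4)
river: ρ → (-4,6,2)
river: ρ → (2,6,-4)
closes: descent 1, river 6
min |a| on river = 2

2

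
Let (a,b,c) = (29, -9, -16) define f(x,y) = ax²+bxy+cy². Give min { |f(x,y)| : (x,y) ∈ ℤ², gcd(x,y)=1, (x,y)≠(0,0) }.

descent: ρ → (-16,41,4)  [lands on river]
river: ρ → (4,39,-26)
river: ρ → (-26,13,17)
river: ρ → (17,21,-22)
river: ρ → (-22,23,16)
river: ρ → (16,41,-4)
river: ρ → (-4,39,26)
river: ρ → (26,13,-17)
river: ρ → (-17,21,22)
river: ρ → (22,23,-16)
closes: descent 1, river 10
min |a| on river = 4

4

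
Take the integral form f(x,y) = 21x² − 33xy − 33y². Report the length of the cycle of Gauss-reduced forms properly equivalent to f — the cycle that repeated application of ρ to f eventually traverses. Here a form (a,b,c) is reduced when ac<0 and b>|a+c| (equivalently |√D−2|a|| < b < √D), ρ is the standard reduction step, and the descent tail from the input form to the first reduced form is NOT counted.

D = 3861, ⌊√D⌋ = 62
descent: ρ → (-33,33,21)  [lands on river]
river: ρ → (21,51,-15)
river: ρ → (-15,39,39)
river: ρ → (39,39,-15)
river: ρ → (-15,51,21)
river: ρ → (21,33,-33)
ρ-cycle length = 6 (tail of 1 descent step not counted)

6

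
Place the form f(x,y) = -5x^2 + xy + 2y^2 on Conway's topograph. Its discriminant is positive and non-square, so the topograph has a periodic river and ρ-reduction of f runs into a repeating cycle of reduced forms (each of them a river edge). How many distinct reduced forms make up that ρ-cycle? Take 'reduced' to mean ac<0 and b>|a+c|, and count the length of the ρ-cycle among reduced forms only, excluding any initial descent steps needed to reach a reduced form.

D = 41, ⌊√D⌋ = 6
descent: ρ → (2,3,-4)  [lands on river]
river: ρ → (-4,5,1)
river: ρ → (1,5,-4)
river: ρ → (-4,3,2)
river: ρ → (2,5,-2)
river: ρ → (-2,3,4)
river: ρ → (4,5,-1)
river: ρ → (-1,5,4)
river: ρ → (4,3,-2)
river: ρ → (-2,5,2)
ρ-cycle length = 10 (tail of 1 descent step not counted)

10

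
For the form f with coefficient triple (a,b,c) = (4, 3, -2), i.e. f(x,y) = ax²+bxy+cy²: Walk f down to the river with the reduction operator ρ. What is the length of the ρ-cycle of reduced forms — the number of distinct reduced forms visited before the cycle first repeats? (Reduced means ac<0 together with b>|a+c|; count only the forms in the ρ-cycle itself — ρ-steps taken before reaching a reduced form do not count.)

D = 41, ⌊√D⌋ = 6
river: ρ → (-2,5,2)
river: ρ → (2,3,-4)
river: ρ → (-4,5,1)
river: ρ → (1,5,-4)
river: ρ → (-4,3,2)
river: ρ → (2,5,-2)
river: ρ → (-2,3,4)
river: ρ → (4,5,-1)
river: ρ → (-1,5,4)
river: ρ → (4,3,-2)
ρ-cycle length = 10 (tail of 0 descent steps not counted)

10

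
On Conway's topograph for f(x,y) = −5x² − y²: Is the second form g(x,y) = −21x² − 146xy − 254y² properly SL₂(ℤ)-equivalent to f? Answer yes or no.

D₁ = -20, D₂ = -20
f is negative-definite; reduce −f:
−f: flip: (5,0,1)→(1,0,5)
−f: reduced (well bottom): (1,0,5) with a≤c, −a<b≤a
flip sign back: reduced form of f is (-1,0,-5)
g is negative-definite; reduce −g:
−g: translate: b→20 (≡146 mod 42), so (21,146,254)→(21,20,5)
−g: flip: (21,20,5)→(5,-20,21)
−g: translate: b→0 (≡-20 mod 10), so (5,-20,21)→(5,0,1)
−g: flip: (5,0,1)→(1,0,5)
−g: reduced (well bottom): (1,0,5) with a≤c, −a<b≤a
flip sign back: reduced form of g is (-1,0,-5)
reduced forms (-1, 0, -5) vs (-1, 0, -5) ⇒ equivalent

yes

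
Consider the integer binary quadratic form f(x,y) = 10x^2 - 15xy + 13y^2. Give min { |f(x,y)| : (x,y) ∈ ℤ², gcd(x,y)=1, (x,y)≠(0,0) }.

translate: b→5 (≡-15 mod 20), so (10,-15,13)→(10,5,8)
flip: (10,5,8)→(8,-5,10)
reduced (well bottom): (8,-5,10) with a≤c, −a<b≤a
well minimum = a = 8

8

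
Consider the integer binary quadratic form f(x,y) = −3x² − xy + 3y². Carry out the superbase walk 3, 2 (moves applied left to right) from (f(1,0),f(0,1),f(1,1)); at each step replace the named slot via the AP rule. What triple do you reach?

start (-3,3,-1) = (f(1,0),f(0,1),f(1,1))
replace slot 3: 2·((-3)+3) − (-1) = 1 → (-3,3,1)
replace slot 2: 2·((-3)+1) − 3 = -7 → (-3,-7,1)

-3,-7,1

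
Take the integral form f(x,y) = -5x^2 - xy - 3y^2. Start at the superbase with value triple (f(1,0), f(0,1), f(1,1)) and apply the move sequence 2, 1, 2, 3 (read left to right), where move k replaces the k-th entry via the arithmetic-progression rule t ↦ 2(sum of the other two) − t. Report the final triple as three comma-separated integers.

start (-5,-3,-9) = (f(1,0),f(0,1),f(1,1))
replace slot 2: 2·((-5)+(-9)) − (-3) = -25 → (-5,-25,-9)
replace slot 1: 2·((-25)+(-9)) − (-5) = -63 → (-63,-25,-9)
replace slot 2: 2·((-63)+(-9)) − (-25) = -119 → (-63,-119,-9)
replace slot 3: 2·((-63)+(-119)) − (-9) = -355 → (-63,-119,-355)

-63,-119,-355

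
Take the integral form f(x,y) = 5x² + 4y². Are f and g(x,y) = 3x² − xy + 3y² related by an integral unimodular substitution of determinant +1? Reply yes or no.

D₁ = -80, D₂ = -35
discriminants differ ⇒ not SL₂(ℤ)-equivalent

no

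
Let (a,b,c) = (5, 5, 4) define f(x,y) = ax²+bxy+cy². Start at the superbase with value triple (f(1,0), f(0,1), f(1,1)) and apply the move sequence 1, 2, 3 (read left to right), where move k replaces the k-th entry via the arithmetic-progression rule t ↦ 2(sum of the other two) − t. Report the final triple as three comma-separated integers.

start (5,4,14) = (f(1,0),f(0,1),f(1,1))
replace slot 1: 2·(4+14) − 5 = 31 → (31,4,14)
replace slot 2: 2·(31+14) − 4 = 86 → (31,86,14)
replace slot 3: 2·(31+86) − 14 = 220 → (31,86,220)

31,86,220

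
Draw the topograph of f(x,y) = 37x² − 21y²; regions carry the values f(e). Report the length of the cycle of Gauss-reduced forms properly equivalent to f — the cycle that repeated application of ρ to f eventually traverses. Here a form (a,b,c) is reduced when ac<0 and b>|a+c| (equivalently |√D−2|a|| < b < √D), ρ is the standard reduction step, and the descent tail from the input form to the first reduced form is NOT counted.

D = 3108, ⌊√D⌋ = 55
descent: ρ → (-21,42,16)  [lands on river]
river: ρ → (16,54,-3)
river: ρ → (-3,54,16)
river: ρ → (16,42,-21)
ρ-cycle length = 4 (tail of 1 descent step not counted)

4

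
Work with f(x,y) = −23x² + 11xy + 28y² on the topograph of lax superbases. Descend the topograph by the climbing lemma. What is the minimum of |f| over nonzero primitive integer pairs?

river: ρ → (28,45,-6)
river: ρ → (-6,51,4)
river: ρ → (4,45,-42)
river: ρ → (-42,39,7)
river: ρ → (7,45,-24)
river: ρ → (-24,51,1)
river: ρ → (1,51,-24)
river: ρ → (-24,45,7)
river: ρ → (7,39,-42)
river: ρ → (-42,45,4)
river: ρ → (4,51,-6)
river: ρ → (-6,45,28)
river: ρ → (28,11,-23)
river: ρ → (-23,35,16)
river: ρ → (16,29,-29)
river: ρ → (-29,29,16)
river: ρ → (16,35,-23)
river: ρ → (-23,11,28)
closes: descent 0, river 18
min |a| on river = 1

1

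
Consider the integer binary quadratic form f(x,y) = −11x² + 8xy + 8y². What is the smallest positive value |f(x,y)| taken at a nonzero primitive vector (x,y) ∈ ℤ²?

river: ρ → (8,8,-11)
river: ρ → (-11,14,5)
river: ρ → (5,16,-8)
river: ρ → (-8,16,5)
river: ρ → (5,14,-11)
river: ρ → (-11,8,8)
closes: descent 0, river 6
min |a| on river = 5

5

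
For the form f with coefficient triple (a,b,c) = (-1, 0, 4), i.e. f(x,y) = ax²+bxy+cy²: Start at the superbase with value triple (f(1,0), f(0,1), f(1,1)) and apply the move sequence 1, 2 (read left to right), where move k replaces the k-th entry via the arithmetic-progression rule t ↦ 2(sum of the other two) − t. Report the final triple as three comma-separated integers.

start (-1,4,3) = (f(1,0),f(0,1),f(1,1))
replace slot 1: 2·(4+3) − (-1) = 15 → (15,4,3)
replace slot 2: 2·(15+3) − 4 = 32 → (15,32,3)

15,32,3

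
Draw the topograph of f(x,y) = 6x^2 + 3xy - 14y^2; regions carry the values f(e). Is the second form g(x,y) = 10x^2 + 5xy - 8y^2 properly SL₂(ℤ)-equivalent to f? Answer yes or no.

D₁ = 345, D₂ = 345
river cycle of f (length 10): (6, 15, -5), (-5, 15, 6), (6, 9, -11), (-11, 13, 4), (4, 11, -14), (-14, 17, 1), (1, 17, -14), (-14, 11, 4), (4, 13, -11), (-11, 9, 6)
river cycle of g (length 10): (-8, 11, 7), (7, 17, -2), (-2, 15, 15), (15, 15, -2), (-2, 17, 7), (7, 11, -8), (-8, 5, 10), (10, 15, -3), (-3, 15, 10), (10, 5, -8)
cycles differ ⇒ inequivalent

no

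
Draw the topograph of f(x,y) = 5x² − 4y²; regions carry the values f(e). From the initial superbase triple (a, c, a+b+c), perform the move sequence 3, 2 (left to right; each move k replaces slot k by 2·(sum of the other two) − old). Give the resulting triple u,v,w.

start (5,-4,1) = (f(1,0),f(0,1),f(1,1))
replace slot 3: 2·(5+(-4)) − 1 = 1 → (5,-4,1)
replace slot 2: 2·(5+1) − (-4) = 16 → (5,16,1)

5,16,1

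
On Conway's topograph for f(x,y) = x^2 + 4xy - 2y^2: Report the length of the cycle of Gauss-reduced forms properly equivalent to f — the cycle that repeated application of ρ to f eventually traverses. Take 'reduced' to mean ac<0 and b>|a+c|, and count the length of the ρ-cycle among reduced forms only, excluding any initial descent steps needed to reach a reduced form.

D = 24, ⌊√D⌋ = 4
river: ρ → (-2,4,1)
river: ρ → (1,4,-2)
ρ-cycle length = 2 (tail of 0 descent steps not counted)

2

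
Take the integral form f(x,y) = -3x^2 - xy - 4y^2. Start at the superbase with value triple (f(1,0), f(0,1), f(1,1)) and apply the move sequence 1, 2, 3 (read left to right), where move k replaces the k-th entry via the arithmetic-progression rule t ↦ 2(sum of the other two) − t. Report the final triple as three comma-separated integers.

start (-3,-4,-8) = (f(1,0),f(0,1),f(1,1))
replace slot 1: 2·((-4)+(-8)) − (-3) = -21 → (-21,-4,-8)
replace slot 2: 2·((-21)+(-8)) − (-4) = -54 → (-21,-54,-8)
replace slot 3: 2·((-21)+(-54)) − (-8) = -142 → (-21,-54,-142)

-21,-54,-142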